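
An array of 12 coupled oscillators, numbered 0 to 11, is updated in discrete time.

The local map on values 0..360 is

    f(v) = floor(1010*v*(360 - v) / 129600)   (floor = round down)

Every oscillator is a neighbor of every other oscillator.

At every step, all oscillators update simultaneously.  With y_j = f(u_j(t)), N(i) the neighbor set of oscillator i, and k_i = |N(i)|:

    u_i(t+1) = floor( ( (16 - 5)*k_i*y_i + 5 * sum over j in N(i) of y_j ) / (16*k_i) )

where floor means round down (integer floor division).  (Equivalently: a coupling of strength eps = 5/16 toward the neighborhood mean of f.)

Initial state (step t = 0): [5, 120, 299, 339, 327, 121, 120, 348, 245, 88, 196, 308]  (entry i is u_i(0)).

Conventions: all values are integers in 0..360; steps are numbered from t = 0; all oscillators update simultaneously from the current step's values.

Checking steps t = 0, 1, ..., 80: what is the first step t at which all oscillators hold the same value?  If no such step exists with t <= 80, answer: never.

Simulating step by step:
t=0: [5, 120, 299, 339, 327, 121, 120, 348, 245, 88, 196, 308]  (not all equal)
t=1: [59, 198, 144, 86, 105, 198, 198, 71, 194, 173, 215, 132]  (not all equal)
t=2: [166, 239, 234, 196, 212, 239, 239, 180, 240, 241, 234, 229]  (not all equal)
t=3: [244, 228, 230, 244, 240, 228, 228, 245, 227, 226, 230, 233]  (not all equal)
t=4: [223, 232, 231, 223, 225, 232, 232, 222, 233, 233, 231, 229]  (not all equal)
t=5: [236, 231, 232, 236, 235, 231, 231, 236, 231, 231, 232, 233]  (not all equal)
t=6: [228, 231, 230, 228, 228, 231, 231, 228, 231, 231, 230, 230]  (not all equal)
t=7: [233, 232, 232, 233, 233, 232, 232, 233, 232, 232, 232, 232]  (not all equal)
t=8: [230, 230, 230, 230, 230, 230, 230, 230, 230, 230, 230, 230]  (all equal)

Answer: 8
Key observation: Synchronization is absorbing here: once all oscillators are equal they stay equal, and step 8 is the first all-equal step.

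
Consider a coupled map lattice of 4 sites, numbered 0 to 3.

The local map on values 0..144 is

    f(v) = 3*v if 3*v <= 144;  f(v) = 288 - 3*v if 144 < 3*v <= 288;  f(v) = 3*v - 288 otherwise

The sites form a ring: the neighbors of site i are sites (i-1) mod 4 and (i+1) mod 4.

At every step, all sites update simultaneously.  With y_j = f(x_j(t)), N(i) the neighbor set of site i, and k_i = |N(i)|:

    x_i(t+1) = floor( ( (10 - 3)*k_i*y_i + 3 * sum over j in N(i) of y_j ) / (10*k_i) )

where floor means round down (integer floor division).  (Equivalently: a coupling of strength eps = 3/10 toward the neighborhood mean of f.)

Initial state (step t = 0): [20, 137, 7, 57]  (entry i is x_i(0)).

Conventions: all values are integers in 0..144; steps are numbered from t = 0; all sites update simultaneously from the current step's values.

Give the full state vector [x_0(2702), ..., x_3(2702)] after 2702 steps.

Simulating step by step:
t=0: [20, 137, 7, 57]
t=1: [78, 98, 50, 94]
t=2: [39, 33, 98, 33]
t=3: [111, 87, 33, 87]
t=4: [39, 40, 77, 40]
t=5: [117, 110, 75, 110]
t=6: [56, 48, 56, 48]
t=7: [127, 136, 127, 136]
t=8: [101, 111, 101, 111]
t=9: [24, 36, 24, 36]
t=10: [82, 97, 82, 97]
t=11: [30, 14, 30, 14]
t=12: [75, 56, 75, 56]
t=13: [80, 102, 80, 102]
t=14: [39, 27, 39, 27]
t=15: [106, 91, 106, 91]
t=16: [25, 19, 25, 19]
t=17: [69, 62, 69, 62]
t=18: [87, 95, 87, 95]
t=19: [19, 10, 19, 10]
t=20: [48, 38, 48, 38]
t=21: [135, 123, 135, 123]
t=22: [106, 91, 106, 91]

Answer: [135, 123, 135, 123]
Key observation: The state at step 15, [106, 91, 106, 91], reappears at step 22: the system is in a cycle of period 7 from step 15 on.  Therefore the state at step 2702 equals the state at step 15 + ((2702 - 15) mod 7) = 21, which is [135, 123, 135, 123].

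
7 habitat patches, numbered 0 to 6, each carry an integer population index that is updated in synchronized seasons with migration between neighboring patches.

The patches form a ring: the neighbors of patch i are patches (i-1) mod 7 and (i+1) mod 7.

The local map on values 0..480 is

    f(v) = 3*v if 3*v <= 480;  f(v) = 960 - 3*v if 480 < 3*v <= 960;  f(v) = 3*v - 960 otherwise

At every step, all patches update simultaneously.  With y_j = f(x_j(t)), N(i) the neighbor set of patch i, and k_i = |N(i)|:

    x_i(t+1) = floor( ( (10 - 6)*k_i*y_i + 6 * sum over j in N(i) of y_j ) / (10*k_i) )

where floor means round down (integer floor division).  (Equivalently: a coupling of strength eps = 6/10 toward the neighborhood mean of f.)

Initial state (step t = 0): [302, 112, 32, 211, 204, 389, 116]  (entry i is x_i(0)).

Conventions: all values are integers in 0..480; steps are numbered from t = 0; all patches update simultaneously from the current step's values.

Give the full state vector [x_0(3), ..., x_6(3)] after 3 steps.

Simulating step by step:
t=0: [302, 112, 32, 211, 204, 389, 116]
t=1: [226, 179, 237, 264, 299, 291, 217]
t=2: [332, 328, 276, 160, 101, 146, 234]
t=3: [99, 60, 204, 322, 396, 343, 245]

Answer: [99, 60, 204, 322, 396, 343, 245]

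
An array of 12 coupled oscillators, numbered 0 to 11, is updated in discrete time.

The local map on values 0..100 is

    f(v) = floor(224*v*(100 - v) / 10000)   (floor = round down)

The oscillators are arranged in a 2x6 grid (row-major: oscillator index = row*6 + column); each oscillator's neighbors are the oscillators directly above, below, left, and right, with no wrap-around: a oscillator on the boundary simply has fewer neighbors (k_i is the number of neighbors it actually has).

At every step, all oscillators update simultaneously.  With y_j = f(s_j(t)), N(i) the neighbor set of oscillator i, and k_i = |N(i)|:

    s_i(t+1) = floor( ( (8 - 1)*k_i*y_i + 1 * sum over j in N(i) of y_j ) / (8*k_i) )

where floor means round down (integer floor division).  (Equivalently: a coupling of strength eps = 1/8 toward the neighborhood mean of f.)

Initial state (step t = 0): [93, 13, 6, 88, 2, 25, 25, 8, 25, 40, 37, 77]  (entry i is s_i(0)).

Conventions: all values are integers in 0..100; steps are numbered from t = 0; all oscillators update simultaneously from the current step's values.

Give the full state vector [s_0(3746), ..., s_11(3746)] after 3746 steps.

Answer: [55, 55, 55, 55, 55, 55, 55, 55, 55, 55, 55, 55]
Key observation: The state at step 5, [55, 55, 55, 55, 55, 55, 55, 55, 55, 55, 55, 55], reappears at step 6: the system is in a cycle of period 1 from step 5 on.  Therefore the state at step 3746 equals the state at step 5 + ((3746 - 5) mod 1) = 5, which is [55, 55, 55, 55, 55, 55, 55, 55, 55, 55, 55, 55].

Derivation:
t=0: [93, 13, 6, 88, 2, 25, 25, 8, 25, 40, 37, 77]
t=1: [16, 23, 14, 23, 8, 39, 38, 18, 40, 51, 49, 40]
t=2: [31, 37, 28, 38, 20, 50, 49, 34, 51, 54, 53, 53]
t=3: [47, 51, 46, 51, 37, 54, 54, 50, 54, 54, 54, 55]
t=4: [55, 55, 55, 54, 52, 54, 55, 55, 55, 55, 54, 55]
t=5: [55, 55, 55, 55, 55, 55, 55, 55, 55, 55, 55, 55]
t=6: [55, 55, 55, 55, 55, 55, 55, 55, 55, 55, 55, 55]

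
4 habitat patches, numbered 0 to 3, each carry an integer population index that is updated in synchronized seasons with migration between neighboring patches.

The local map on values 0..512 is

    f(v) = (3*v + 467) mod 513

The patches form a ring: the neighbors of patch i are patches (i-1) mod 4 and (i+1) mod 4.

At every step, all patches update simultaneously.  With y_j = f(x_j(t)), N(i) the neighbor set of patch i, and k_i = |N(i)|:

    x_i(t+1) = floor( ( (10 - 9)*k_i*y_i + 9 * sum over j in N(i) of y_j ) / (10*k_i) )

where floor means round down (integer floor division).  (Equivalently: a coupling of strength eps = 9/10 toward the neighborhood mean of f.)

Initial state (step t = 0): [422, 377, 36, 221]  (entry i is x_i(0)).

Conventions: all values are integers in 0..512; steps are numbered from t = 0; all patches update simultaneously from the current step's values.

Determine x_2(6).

Simulating step by step:
t=0: [422, 377, 36, 221]
t=1: [92, 121, 79, 125]
t=2: [313, 221, 309, 222]
t=3: [132, 347, 131, 347]
t=4: [468, 361, 468, 361]
t=5: [43, 299, 43, 299]
t=6: [312, 108, 312, 108]

Answer: x_2(6) = 312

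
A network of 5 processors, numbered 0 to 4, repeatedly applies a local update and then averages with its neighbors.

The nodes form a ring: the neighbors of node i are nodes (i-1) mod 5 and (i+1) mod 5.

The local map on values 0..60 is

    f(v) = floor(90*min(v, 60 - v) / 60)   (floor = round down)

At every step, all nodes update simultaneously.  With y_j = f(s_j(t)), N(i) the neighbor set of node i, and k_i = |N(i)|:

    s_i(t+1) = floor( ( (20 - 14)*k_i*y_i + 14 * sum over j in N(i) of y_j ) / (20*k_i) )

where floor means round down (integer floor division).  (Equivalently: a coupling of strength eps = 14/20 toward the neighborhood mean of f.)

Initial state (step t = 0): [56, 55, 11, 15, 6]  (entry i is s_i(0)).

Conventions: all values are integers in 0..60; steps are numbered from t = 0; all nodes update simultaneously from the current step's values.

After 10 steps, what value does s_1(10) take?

Simulating step by step:
t=0: [56, 55, 11, 15, 6]
t=1: [7, 9, 14, 15, 12]
t=2: [13, 14, 18, 20, 16]
t=3: [21, 22, 25, 26, 24]
t=4: [33, 33, 36, 37, 35]
t=5: [38, 38, 36, 35, 37]
t=6: [33, 34, 35, 35, 34]
t=7: [39, 38, 37, 37, 38]
t=8: [32, 32, 33, 33, 32]
t=9: [42, 41, 40, 40, 41]
t=10: [27, 28, 29, 29, 28]

Answer: s_1(10) = 28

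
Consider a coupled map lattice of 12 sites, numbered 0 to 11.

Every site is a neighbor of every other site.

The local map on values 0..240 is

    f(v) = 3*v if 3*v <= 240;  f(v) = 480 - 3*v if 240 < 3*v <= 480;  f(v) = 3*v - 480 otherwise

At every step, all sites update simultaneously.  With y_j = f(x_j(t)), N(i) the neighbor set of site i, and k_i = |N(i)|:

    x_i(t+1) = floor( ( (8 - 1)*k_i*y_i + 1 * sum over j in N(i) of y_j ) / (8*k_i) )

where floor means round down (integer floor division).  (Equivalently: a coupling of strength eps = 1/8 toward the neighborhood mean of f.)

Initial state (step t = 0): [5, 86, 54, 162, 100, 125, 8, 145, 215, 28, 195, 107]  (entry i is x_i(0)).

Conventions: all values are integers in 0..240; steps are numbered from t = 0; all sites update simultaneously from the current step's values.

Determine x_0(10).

Simulating step by step:
t=0: [5, 86, 54, 162, 100, 125, 8, 145, 215, 28, 195, 107]
t=1: [27, 206, 154, 19, 169, 105, 35, 53, 156, 87, 105, 151]
t=2: [83, 132, 28, 62, 36, 155, 104, 150, 23, 202, 155, 36]
t=3: [213, 86, 86, 174, 107, 26, 159, 39, 73, 122, 26, 107]
t=4: [155, 209, 209, 54, 155, 85, 20, 118, 207, 116, 85, 155]
t=5: [28, 142, 142, 155, 28, 210, 67, 124, 137, 130, 210, 28]
t=6: [85, 59, 59, 25, 85, 142, 186, 106, 72, 90, 142, 85]
t=7: [215, 174, 174, 86, 215, 67, 88, 161, 207, 202, 67, 215]
t=8: [161, 55, 55, 210, 161, 192, 205, 21, 140, 128, 192, 161]
t=9: [14, 154, 154, 141, 14, 94, 128, 66, 63, 94, 94, 14]
t=10: [51, 30, 30, 63, 51, 185, 97, 185, 177, 185, 185, 51]

Answer: x_0(10) = 51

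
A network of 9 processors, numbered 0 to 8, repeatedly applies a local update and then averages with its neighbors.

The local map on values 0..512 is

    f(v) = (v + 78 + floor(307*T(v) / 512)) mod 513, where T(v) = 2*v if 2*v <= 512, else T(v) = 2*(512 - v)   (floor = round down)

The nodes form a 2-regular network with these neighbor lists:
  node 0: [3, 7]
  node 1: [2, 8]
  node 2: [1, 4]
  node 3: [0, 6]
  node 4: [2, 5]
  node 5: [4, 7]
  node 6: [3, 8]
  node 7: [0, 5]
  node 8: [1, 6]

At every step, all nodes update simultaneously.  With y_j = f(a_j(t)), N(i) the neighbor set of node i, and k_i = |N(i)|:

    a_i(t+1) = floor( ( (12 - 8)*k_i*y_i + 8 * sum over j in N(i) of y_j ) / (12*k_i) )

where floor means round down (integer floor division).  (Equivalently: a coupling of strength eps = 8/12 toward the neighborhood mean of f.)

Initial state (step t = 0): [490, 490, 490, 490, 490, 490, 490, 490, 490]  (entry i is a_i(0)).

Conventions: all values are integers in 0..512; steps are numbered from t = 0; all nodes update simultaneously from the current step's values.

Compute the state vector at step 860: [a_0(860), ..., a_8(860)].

Answer: [328, 328, 328, 328, 328, 328, 328, 328, 328]
Key observation: The state at step 11, [114, 114, 114, 114, 114, 114, 114, 114, 114], reappears at step 15: the system is in a cycle of period 4 from step 11 on.  Therefore the state at step 860 equals the state at step 11 + ((860 - 11) mod 4) = 12, which is [328, 328, 328, 328, 328, 328, 328, 328, 328].

Derivation:
t=0: [490, 490, 490, 490, 490, 490, 490, 490, 490]
t=1: [81, 81, 81, 81, 81, 81, 81, 81, 81]
t=2: [256, 256, 256, 256, 256, 256, 256, 256, 256]
t=3: [128, 128, 128, 128, 128, 128, 128, 128, 128]
t=4: [359, 359, 359, 359, 359, 359, 359, 359, 359]
t=5: [107, 107, 107, 107, 107, 107, 107, 107, 107]
t=6: [313, 313, 313, 313, 313, 313, 313, 313, 313]
t=7: [116, 116, 116, 116, 116, 116, 116, 116, 116]
t=8: [333, 333, 333, 333, 333, 333, 333, 333, 333]
t=9: [112, 112, 112, 112, 112, 112, 112, 112, 112]
t=10: [324, 324, 324, 324, 324, 324, 324, 324, 324]
t=11: [114, 114, 114, 114, 114, 114, 114, 114, 114]
t=12: [328, 328, 328, 328, 328, 328, 328, 328, 328]
t=13: [113, 113, 113, 113, 113, 113, 113, 113, 113]
t=14: [326, 326, 326, 326, 326, 326, 326, 326, 326]
t=15: [114, 114, 114, 114, 114, 114, 114, 114, 114]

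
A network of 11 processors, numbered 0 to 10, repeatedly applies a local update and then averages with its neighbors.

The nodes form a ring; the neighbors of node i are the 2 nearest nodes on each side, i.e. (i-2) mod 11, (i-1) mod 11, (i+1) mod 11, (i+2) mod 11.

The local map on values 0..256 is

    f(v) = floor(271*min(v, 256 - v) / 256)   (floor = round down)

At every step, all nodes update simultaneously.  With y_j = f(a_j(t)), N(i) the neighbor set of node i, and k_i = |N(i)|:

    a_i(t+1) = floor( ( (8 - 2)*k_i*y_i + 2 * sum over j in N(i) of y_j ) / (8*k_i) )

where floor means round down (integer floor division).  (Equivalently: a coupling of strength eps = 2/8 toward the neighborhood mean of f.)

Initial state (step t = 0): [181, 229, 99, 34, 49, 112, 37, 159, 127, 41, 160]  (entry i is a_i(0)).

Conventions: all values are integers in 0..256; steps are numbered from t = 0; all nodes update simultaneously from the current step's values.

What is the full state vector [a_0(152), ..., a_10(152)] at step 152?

Answer: [132, 132, 132, 132, 132, 132, 132, 132, 132, 132, 132]
Key observation: The state at step 17, [131, 131, 131, 131, 131, 131, 131, 131, 131, 131, 131], reappears at step 19: the system is in a cycle of period 2 from step 17 on.  Therefore the state at step 152 equals the state at step 17 + ((152 - 17) mod 2) = 18, which is [132, 132, 132, 132, 132, 132, 132, 132, 132, 132, 132].

Derivation:
t=0: [181, 229, 99, 34, 49, 112, 37, 159, 127, 41, 160]
t=1: [76, 40, 90, 45, 56, 102, 54, 97, 118, 58, 93]
t=2: [78, 51, 85, 54, 63, 96, 67, 98, 112, 71, 92]
t=3: [81, 60, 82, 62, 69, 94, 76, 100, 110, 81, 93]
t=4: [84, 68, 82, 68, 75, 94, 84, 102, 110, 89, 95]
t=5: [87, 74, 83, 74, 80, 95, 91, 105, 111, 96, 98]
t=6: [92, 81, 86, 80, 85, 98, 97, 109, 113, 102, 101]
t=7: [97, 87, 90, 86, 90, 101, 103, 113, 116, 107, 105]
t=8: [102, 93, 95, 92, 96, 105, 109, 117, 119, 113, 110]
t=9: [107, 99, 100, 98, 102, 110, 115, 121, 123, 118, 115]
t=10: [113, 105, 105, 104, 108, 115, 120, 126, 128, 123, 120]
t=11: [119, 112, 111, 111, 114, 121, 126, 131, 133, 129, 126]
t=12: [125, 119, 117, 117, 120, 127, 131, 131, 130, 133, 131]
t=13: [130, 125, 123, 124, 127, 132, 131, 132, 132, 130, 131]
t=14: [132, 131, 130, 131, 133, 131, 131, 131, 131, 132, 132]
t=15: [131, 131, 132, 131, 130, 131, 131, 131, 131, 131, 131]
t=16: [131, 131, 131, 132, 132, 132, 132, 132, 132, 132, 132]
t=17: [131, 131, 131, 131, 131, 131, 131, 131, 131, 131, 131]
t=18: [132, 132, 132, 132, 132, 132, 132, 132, 132, 132, 132]
t=19: [131, 131, 131, 131, 131, 131, 131, 131, 131, 131, 131]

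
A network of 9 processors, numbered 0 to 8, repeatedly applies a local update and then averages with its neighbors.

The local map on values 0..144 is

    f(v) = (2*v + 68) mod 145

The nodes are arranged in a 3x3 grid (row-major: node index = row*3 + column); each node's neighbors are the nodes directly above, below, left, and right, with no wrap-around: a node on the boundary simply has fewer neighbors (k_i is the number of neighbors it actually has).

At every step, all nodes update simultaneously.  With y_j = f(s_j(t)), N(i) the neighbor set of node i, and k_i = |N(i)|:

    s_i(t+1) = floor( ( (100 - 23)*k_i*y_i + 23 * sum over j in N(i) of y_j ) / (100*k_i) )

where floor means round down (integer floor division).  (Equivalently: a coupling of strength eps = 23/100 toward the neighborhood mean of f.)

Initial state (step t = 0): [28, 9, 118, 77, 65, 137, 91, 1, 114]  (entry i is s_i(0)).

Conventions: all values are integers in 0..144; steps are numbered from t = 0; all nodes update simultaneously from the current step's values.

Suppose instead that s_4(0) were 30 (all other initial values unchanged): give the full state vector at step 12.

Simulating step by step:
t=0: [28, 9, 118, 77, 30, 137, 91, 1, 114]
t=1: [114, 86, 26, 86, 114, 51, 97, 72, 18]
t=2: [26, 83, 106, 83, 20, 36, 108, 68, 90]
t=3: [112, 96, 130, 96, 104, 134, 124, 72, 102]
t=4: [27, 101, 47, 100, 120, 58, 40, 73, 110]
t=5: [122, 108, 31, 105, 34, 43, 24, 65, 122]
t=6: [48, 129, 117, 123, 123, 29, 110, 61, 24]
t=7: [21, 31, 27, 32, 31, 108, 118, 56, 108]
t=8: [114, 127, 124, 121, 125, 137, 29, 48, 127]
t=9: [10, 29, 29, 27, 28, 46, 101, 28, 32]
t=10: [96, 122, 113, 119, 117, 40, 124, 124, 117]
t=11: [92, 26, 5, 24, 13, 4, 24, 23, 12]
t=12: [109, 113, 82, 113, 96, 78, 115, 110, 92]

Answer: [109, 113, 82, 113, 96, 78, 115, 110, 92]
Key observation: This trace re-runs the system from the modified initial state.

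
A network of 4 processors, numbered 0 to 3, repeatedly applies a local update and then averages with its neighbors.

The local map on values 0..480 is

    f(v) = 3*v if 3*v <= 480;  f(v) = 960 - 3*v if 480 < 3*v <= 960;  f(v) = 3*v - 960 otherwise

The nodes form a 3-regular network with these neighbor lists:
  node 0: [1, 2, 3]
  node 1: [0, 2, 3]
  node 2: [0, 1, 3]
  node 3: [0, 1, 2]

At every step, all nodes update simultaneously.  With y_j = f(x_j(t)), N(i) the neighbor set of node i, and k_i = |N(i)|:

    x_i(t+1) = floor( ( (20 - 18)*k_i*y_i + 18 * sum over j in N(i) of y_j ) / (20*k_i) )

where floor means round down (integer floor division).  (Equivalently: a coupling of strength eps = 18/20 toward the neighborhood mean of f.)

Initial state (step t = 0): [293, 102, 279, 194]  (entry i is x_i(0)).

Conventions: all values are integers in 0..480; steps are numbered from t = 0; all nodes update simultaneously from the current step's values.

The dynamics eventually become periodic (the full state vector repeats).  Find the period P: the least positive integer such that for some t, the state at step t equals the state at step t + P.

Simulating step by step:
t=0: [293, 102, 279, 194]
t=1: [250, 205, 241, 190]
t=2: [312, 285, 307, 276]
t=3: [85, 69, 82, 63]
t=4: [218, 227, 219, 231]
t=5: [285, 290, 285, 293]
t=6: [93, 96, 93, 98]
t=7: [286, 284, 286, 283]
t=8: [106, 105, 106, 104]
t=9: [315, 315, 315, 316]
t=10: [14, 14, 14, 14]
t=11: [42, 42, 42, 42]
t=12: [126, 126, 126, 126]
t=13: [378, 378, 378, 378]
t=14: [174, 174, 174, 174]
t=15: [438, 438, 438, 438]
t=16: [354, 354, 354, 354]
t=17: [102, 102, 102, 102]
t=18: [306, 306, 306, 306]
t=19: [42, 42, 42, 42]

Answer: 8
Key observation: The state at step 11, [42, 42, 42, 42], reappears at step 19 — and no state repeats earlier — so the cycle the system enters has period 8.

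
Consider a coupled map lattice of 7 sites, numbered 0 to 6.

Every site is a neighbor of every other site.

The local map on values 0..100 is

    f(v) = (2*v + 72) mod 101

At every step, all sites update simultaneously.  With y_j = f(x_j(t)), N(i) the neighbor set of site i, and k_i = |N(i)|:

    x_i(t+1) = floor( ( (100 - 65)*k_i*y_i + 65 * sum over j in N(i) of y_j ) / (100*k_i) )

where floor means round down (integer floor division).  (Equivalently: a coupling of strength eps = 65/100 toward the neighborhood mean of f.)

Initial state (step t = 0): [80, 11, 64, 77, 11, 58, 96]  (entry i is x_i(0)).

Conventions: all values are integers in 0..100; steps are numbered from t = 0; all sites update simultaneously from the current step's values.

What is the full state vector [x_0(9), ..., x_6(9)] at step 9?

Answer: [27, 27, 27, 27, 27, 27, 27]

Derivation:
t=0: [80, 11, 64, 77, 11, 58, 96]
t=1: [60, 75, 77, 58, 75, 74, 68]
t=2: [50, 33, 34, 49, 33, 33, 30]
t=3: [51, 43, 44, 51, 43, 43, 42]
t=4: [64, 60, 60, 64, 60, 60, 59]
t=5: [94, 92, 92, 94, 92, 92, 92]
t=6: [55, 54, 54, 55, 54, 54, 54]
t=7: [79, 79, 79, 79, 79, 79, 79]
t=8: [28, 28, 28, 28, 28, 28, 28]
t=9: [27, 27, 27, 27, 27, 27, 27]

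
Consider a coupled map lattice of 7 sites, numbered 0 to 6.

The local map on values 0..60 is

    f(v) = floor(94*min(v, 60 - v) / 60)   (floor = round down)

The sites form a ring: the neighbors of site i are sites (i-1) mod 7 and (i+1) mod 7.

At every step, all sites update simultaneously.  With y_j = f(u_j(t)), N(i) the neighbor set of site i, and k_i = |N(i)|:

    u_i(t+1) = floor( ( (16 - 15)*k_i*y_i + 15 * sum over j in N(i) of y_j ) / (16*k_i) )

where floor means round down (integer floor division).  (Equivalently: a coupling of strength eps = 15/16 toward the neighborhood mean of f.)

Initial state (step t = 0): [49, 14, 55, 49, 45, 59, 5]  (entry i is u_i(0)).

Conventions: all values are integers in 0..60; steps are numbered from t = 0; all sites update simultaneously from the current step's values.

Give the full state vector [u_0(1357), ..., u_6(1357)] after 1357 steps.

Simulating step by step:
t=0: [49, 14, 55, 49, 45, 59, 5]
t=1: [14, 12, 18, 15, 9, 14, 8]
t=2: [15, 24, 20, 21, 21, 13, 20]
t=3: [33, 27, 34, 31, 26, 30, 22]
t=4: [38, 41, 43, 40, 45, 37, 43]
t=5: [27, 29, 29, 24, 32, 25, 34]
t=6: [42, 43, 41, 43, 38, 41, 40]
t=7: [28, 28, 26, 31, 27, 32, 28]
t=8: [43, 41, 43, 41, 43, 42, 43]
t=9: [27, 26, 28, 26, 28, 26, 26]
t=10: [40, 42, 40, 42, 40, 41, 40]
t=11: [29, 30, 28, 30, 28, 30, 30]
t=12: [46, 44, 46, 43, 46, 45, 46]
t=13: [22, 21, 25, 21, 24, 21, 21]
t=14: [32, 36, 32, 37, 32, 34, 32]
t=15: [40, 42, 36, 42, 38, 42, 41]
t=16: [28, 33, 28, 35, 28, 31, 29]
t=17: [43, 42, 40, 42, 42, 44, 44]
t=18: [26, 28, 28, 29, 26, 26, 25]
t=19: [40, 41, 43, 41, 42, 39, 39]
t=20: [30, 28, 28, 27, 30, 30, 31]
t=21: [44, 44, 42, 44, 44, 46, 46]
t=22: [23, 26, 25, 26, 23, 22, 22]
t=23: [36, 37, 39, 37, 36, 34, 34]
t=24: [37, 34, 35, 34, 37, 38, 38]
t=25: [36, 37, 39, 37, 36, 34, 34]

Answer: [36, 37, 39, 37, 36, 34, 34]
Key observation: The state at step 23, [36, 37, 39, 37, 36, 34, 34], reappears at step 25: the system is in a cycle of period 2 from step 23 on.  Therefore the state at step 1357 equals the state at step 23 + ((1357 - 23) mod 2) = 23, which is [36, 37, 39, 37, 36, 34, 34].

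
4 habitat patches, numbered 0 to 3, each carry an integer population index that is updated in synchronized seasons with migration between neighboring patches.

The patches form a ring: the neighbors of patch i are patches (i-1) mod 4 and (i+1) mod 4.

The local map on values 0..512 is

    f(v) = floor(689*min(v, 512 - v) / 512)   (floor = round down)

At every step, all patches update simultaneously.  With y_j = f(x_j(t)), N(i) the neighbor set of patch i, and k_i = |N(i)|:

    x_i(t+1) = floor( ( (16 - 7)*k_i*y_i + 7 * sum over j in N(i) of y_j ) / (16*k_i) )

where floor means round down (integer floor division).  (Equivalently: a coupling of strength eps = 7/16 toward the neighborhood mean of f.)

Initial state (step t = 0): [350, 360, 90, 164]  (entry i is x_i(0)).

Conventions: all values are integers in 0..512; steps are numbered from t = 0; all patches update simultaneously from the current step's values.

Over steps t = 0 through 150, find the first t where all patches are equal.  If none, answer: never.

Simulating step by step:
t=0: [350, 360, 90, 164]  (not all equal)
t=1: [215, 188, 160, 197]  (not all equal)
t=2: [275, 252, 234, 259]  (not all equal)
t=3: [327, 328, 325, 329]  (not all equal)
t=4: [247, 248, 249, 247]  (not all equal)
t=5: [332, 333, 333, 332]  (not all equal)
t=6: [241, 240, 240, 241]  (not all equal)
t=7: [323, 322, 322, 323]  (not all equal)
t=8: [254, 254, 254, 254]  (all equal)

Answer: 8
Key observation: Synchronization is absorbing here: once all patches are equal they stay equal, and step 8 is the first all-equal step.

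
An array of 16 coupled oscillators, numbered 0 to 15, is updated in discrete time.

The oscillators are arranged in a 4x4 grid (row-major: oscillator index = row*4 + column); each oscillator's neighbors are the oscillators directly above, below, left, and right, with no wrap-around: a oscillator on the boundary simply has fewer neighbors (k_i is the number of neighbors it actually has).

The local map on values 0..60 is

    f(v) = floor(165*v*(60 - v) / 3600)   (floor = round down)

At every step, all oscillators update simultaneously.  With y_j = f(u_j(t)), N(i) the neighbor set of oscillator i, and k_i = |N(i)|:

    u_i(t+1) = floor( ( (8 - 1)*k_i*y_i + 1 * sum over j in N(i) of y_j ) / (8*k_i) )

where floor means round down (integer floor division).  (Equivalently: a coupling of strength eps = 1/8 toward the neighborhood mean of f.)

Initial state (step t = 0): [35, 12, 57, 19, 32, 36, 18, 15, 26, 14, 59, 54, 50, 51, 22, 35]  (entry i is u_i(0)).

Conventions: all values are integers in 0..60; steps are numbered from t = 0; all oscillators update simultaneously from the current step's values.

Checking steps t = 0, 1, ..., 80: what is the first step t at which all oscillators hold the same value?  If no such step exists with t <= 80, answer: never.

Simulating step by step:
t=0: [35, 12, 57, 19, 32, 36, 18, 15, 26, 14, 59, 54, 50, 51, 22, 35]  (not all equal)
t=1: [39, 26, 10, 32, 40, 38, 32, 29, 38, 28, 5, 15, 23, 22, 35, 38]  (not all equal)
t=2: [37, 39, 24, 39, 36, 38, 39, 40, 38, 39, 15, 30, 38, 38, 38, 37]  (not all equal)
t=3: [38, 37, 38, 37, 38, 37, 36, 36, 38, 36, 31, 40, 38, 37, 37, 39]  (not all equal)
t=4: [38, 38, 38, 38, 38, 38, 39, 38, 38, 39, 40, 36, 38, 38, 39, 37]  (not all equal)
t=5: [38, 38, 37, 38, 38, 37, 37, 38, 37, 37, 36, 38, 38, 37, 37, 38]  (not all equal)
t=6: [38, 38, 38, 38, 38, 38, 38, 38, 38, 39, 38, 38, 38, 38, 38, 38]  (not all equal)
t=7: [38, 38, 38, 38, 38, 37, 38, 38, 37, 37, 37, 38, 38, 37, 38, 38]  (not all equal)
t=8: [38, 38, 38, 38, 38, 38, 38, 38, 38, 39, 38, 38, 38, 38, 38, 38]  (not all equal)

Answer: never
Key observation: The state at step 6 reappears at step 8 — the system is in a cycle of period 2 from step 6 on.  No step 0..8 is synchronized, and the cycle repeats forever, so no step up to 80 (or ever) has all oscillators equal.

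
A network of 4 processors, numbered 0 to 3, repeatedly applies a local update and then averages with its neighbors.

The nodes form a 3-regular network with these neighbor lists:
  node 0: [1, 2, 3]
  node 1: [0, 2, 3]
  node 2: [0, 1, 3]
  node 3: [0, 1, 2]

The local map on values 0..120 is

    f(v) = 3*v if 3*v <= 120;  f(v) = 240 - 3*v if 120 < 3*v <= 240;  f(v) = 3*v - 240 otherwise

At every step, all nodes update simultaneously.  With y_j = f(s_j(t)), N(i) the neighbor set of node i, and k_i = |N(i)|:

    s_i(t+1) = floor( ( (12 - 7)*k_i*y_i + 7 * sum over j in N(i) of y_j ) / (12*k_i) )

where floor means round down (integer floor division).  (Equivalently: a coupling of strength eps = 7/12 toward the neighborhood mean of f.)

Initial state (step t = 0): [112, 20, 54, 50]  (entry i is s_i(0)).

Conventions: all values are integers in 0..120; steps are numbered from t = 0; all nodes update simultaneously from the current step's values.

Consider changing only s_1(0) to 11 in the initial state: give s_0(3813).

Answer: s_0(3813) = 10
Key observation: The state at step 9, [10, 9, 9, 9], reappears at step 13: the system is in a cycle of period 4 from step 9 on.  Therefore the state at step 3813 equals the state at step 9 + ((3813 - 9) mod 4) = 9, which is [10, 9, 9, 9].

Derivation:
t=0: [112, 11, 54, 50]
t=1: [79, 65, 75, 77]
t=2: [14, 24, 17, 16]
t=3: [50, 57, 52, 52]
t=4: [83, 78, 82, 82]
t=5: [7, 6, 6, 6]
t=6: [19, 18, 18, 18]
t=7: [55, 54, 54, 54]
t=8: [76, 77, 77, 77]
t=9: [10, 9, 9, 9]
t=10: [28, 27, 27, 27]
t=11: [82, 81, 81, 81]
t=12: [4, 3, 3, 3]
t=13: [10, 9, 9, 9]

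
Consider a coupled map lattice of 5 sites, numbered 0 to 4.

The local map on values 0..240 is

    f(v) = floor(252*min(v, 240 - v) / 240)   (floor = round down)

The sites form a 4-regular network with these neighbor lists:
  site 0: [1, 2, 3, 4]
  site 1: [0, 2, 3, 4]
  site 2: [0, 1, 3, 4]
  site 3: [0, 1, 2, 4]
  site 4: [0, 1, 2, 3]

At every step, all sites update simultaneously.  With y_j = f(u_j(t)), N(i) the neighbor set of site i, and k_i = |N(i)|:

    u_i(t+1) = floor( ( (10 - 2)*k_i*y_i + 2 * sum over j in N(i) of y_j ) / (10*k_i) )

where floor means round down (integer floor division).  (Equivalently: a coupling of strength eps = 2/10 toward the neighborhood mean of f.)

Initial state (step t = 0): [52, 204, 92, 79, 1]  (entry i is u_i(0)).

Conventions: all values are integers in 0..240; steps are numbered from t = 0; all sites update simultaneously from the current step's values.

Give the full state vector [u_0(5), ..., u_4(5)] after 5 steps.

Simulating step by step:
t=0: [52, 204, 92, 79, 1]
t=1: [54, 41, 85, 75, 14]
t=2: [56, 46, 80, 72, 24]
t=3: [58, 50, 77, 70, 33]
t=4: [59, 53, 74, 69, 40]
t=5: [61, 56, 73, 69, 46]

Answer: [61, 56, 73, 69, 46]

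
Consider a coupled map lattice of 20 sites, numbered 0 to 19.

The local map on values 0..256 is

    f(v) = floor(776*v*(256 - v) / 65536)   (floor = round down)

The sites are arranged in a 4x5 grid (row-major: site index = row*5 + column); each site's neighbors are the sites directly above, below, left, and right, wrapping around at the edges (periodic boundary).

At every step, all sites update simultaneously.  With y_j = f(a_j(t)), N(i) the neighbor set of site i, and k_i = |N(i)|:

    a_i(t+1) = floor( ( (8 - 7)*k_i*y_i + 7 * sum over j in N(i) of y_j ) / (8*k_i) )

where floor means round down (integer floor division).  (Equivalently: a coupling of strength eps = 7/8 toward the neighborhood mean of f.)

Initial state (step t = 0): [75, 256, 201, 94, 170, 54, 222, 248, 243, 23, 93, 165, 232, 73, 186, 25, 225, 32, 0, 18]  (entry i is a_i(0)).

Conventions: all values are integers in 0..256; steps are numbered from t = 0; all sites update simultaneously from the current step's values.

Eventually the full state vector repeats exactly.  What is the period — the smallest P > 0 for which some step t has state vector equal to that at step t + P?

Answer: 2
Key observation: The state at step 12, [181, 181, 181, 181, 181, 181, 181, 181, 181, 181, 181, 181, 181, 181, 181, 181, 181, 181, 181, 181], reappears at step 14 — and no state repeats earlier — so the cycle the system enters has period 2.

Derivation:
t=0: [75, 256, 201, 94, 170, 54, 222, 248, 243, 23, 93, 165, 232, 73, 186, 25, 225, 32, 0, 18]
t=1: [100, 100, 79, 96, 120, 123, 83, 73, 97, 115, 137, 112, 104, 75, 117, 111, 82, 71, 103, 92]
t=2: [189, 173, 168, 181, 184, 185, 179, 173, 173, 190, 191, 180, 168, 183, 181, 181, 178, 173, 170, 188]
t=3: [158, 163, 168, 167, 152, 152, 163, 170, 160, 158, 157, 162, 166, 168, 152, 153, 165, 171, 161, 160]
t=4: [184, 178, 174, 180, 181, 182, 179, 177, 177, 185, 184, 179, 175, 180, 181, 181, 178, 176, 176, 184]
t=5: [160, 162, 164, 164, 157, 157, 162, 165, 161, 160, 159, 162, 164, 164, 157, 158, 163, 166, 161, 160]
t=6: [182, 179, 177, 180, 180, 181, 180, 178, 178, 182, 182, 179, 177, 180, 180, 181, 179, 178, 178, 182]
t=7: [160, 162, 163, 163, 159, 159, 162, 163, 161, 161, 160, 162, 163, 163, 159, 160, 162, 164, 161, 161]
t=8: [181, 180, 179, 180, 180, 180, 180, 179, 179, 181, 181, 180, 179, 180, 180, 180, 179, 179, 179, 181]
t=9: [160, 161, 162, 162, 160, 160, 161, 162, 161, 161, 160, 161, 162, 162, 160, 160, 161, 163, 161, 161]
t=10: [181, 180, 180, 180, 180, 181, 180, 180, 180, 181, 181, 180, 180, 180, 180, 181, 180, 180, 180, 181]
t=11: [160, 160, 161, 161, 160, 160, 160, 161, 160, 160, 160, 160, 161, 161, 160, 160, 160, 161, 160, 160]
t=12: [181, 181, 181, 181, 181, 181, 181, 181, 181, 181, 181, 181, 181, 181, 181, 181, 181, 181, 181, 181]
t=13: [160, 160, 160, 160, 160, 160, 160, 160, 160, 160, 160, 160, 160, 160, 160, 160, 160, 160, 160, 160]
t=14: [181, 181, 181, 181, 181, 181, 181, 181, 181, 181, 181, 181, 181, 181, 181, 181, 181, 181, 181, 181]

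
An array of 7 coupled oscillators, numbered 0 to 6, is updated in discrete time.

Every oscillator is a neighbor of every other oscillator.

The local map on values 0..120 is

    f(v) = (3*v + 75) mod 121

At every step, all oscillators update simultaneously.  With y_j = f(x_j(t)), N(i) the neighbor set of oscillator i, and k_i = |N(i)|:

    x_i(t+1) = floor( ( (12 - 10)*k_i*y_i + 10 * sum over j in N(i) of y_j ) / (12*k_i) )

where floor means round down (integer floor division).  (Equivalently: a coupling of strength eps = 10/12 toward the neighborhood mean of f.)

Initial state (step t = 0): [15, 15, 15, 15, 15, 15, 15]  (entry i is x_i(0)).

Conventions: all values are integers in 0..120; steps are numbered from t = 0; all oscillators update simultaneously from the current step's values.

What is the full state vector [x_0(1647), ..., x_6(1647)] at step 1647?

Answer: [72, 72, 72, 72, 72, 72, 72]
Key observation: The state at step 0, [15, 15, 15, 15, 15, 15, 15], reappears at step 5: the system is in a cycle of period 5 from step 0 on.  Therefore the state at step 1647 equals the state at step 0 + ((1647 - 0) mod 5) = 2, which is [72, 72, 72, 72, 72, 72, 72].

Derivation:
t=0: [15, 15, 15, 15, 15, 15, 15]
t=1: [120, 120, 120, 120, 120, 120, 120]
t=2: [72, 72, 72, 72, 72, 72, 72]
t=3: [49, 49, 49, 49, 49, 49, 49]
t=4: [101, 101, 101, 101, 101, 101, 101]
t=5: [15, 15, 15, 15, 15, 15, 15]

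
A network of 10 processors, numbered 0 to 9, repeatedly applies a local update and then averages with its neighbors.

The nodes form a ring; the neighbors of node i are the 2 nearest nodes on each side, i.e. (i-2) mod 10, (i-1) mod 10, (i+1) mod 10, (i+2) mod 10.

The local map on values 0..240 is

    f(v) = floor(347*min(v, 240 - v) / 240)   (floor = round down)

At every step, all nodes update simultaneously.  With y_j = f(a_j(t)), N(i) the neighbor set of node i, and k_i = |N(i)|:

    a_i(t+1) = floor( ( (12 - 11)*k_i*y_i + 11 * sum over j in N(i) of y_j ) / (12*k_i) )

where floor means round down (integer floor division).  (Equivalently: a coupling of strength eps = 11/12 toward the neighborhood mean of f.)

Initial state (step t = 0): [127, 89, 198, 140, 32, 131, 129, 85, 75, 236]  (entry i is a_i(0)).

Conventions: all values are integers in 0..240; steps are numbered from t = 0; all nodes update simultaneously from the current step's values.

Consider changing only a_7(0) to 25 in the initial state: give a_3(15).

Answer: a_3(15) = 127
Key observation: This trace re-runs the system from the modified initial state.

Derivation:
t=0: [127, 89, 198, 140, 32, 131, 129, 25, 75, 236]
t=1: [82, 95, 115, 101, 123, 101, 92, 101, 92, 100]
t=2: [142, 142, 144, 153, 149, 148, 147, 139, 135, 134]
t=3: [145, 139, 134, 134, 132, 133, 139, 143, 144, 145]
t=4: [142, 145, 148, 152, 151, 149, 146, 143, 139, 139]
t=5: [140, 136, 133, 131, 131, 132, 136, 139, 140, 141]
t=6: [147, 149, 152, 154, 154, 152, 150, 148, 145, 145]
t=7: [133, 130, 128, 126, 126, 127, 130, 132, 133, 134]
t=8: [156, 158, 160, 161, 161, 160, 159, 157, 155, 155]
t=9: [119, 118, 116, 115, 115, 116, 117, 119, 120, 120]
t=10: [170, 169, 168, 167, 167, 168, 169, 170, 171, 171]
t=11: [101, 102, 103, 103, 103, 103, 102, 101, 100, 100]
t=12: [145, 146, 147, 147, 147, 147, 146, 145, 145, 145]
t=13: [135, 135, 134, 134, 134, 134, 135, 135, 136, 136]
t=14: [151, 151, 152, 152, 152, 152, 151, 151, 150, 150]
t=15: [128, 128, 127, 127, 127, 127, 128, 128, 128, 128]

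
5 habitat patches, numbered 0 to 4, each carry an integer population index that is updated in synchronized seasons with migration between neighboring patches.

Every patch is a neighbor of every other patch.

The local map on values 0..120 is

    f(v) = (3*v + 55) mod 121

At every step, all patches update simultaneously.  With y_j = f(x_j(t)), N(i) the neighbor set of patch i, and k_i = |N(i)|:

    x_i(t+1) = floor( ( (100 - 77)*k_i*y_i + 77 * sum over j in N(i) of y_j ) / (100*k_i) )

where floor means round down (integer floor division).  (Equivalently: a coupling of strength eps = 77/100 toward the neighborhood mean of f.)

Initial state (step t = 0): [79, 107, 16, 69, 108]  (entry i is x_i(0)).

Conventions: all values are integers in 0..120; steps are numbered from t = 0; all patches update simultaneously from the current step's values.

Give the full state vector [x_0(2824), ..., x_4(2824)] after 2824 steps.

Answer: [92, 92, 92, 92, 92]
Key observation: The state at step 2, [53, 53, 53, 53, 53], reappears at step 7: the system is in a cycle of period 5 from step 2 on.  Therefore the state at step 2824 equals the state at step 2 + ((2824 - 2) mod 5) = 4, which is [92, 92, 92, 92, 92].

Derivation:
t=0: [79, 107, 16, 69, 108]
t=1: [40, 39, 42, 39, 39]
t=2: [53, 53, 53, 53, 53]
t=3: [93, 93, 93, 93, 93]
t=4: [92, 92, 92, 92, 92]
t=5: [89, 89, 89, 89, 89]
t=6: [80, 80, 80, 80, 80]
t=7: [53, 53, 53, 53, 53]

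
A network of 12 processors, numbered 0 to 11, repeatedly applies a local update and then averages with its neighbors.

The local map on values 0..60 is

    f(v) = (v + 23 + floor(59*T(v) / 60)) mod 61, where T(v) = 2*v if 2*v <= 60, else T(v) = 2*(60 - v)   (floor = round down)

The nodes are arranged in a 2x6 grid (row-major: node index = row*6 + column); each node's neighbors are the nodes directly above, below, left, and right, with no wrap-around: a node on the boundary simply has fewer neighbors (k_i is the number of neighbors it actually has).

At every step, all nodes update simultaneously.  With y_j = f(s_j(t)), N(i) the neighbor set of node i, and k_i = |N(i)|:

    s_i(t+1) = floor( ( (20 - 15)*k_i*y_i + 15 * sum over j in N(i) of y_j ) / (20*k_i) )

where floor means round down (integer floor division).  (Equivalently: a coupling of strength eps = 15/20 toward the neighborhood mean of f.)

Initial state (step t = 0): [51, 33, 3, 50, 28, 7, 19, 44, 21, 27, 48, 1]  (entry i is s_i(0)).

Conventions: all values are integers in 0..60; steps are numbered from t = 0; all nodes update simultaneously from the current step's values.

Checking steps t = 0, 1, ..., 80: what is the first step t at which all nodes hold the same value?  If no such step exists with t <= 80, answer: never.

Answer: never
Key observation: The state at step 4 reappears at step 6 — the system is in a cycle of period 2 from step 4 on.  No step 0..6 is synchronized, and the cycle repeats forever, so no step up to 80 (or ever) has all nodes equal.

Derivation:
t=0: [51, 33, 3, 50, 28, 7, 19, 44, 21, 27, 48, 1]  (not all equal)
t=1: [32, 36, 33, 37, 38, 37, 29, 31, 33, 32, 36, 34]  (not all equal)
t=2: [47, 48, 46, 46, 44, 44, 49, 47, 48, 46, 46, 45]  (not all equal)
t=3: [32, 34, 34, 35, 36, 36, 33, 33, 34, 34, 35, 36]  (not all equal)
t=4: [47, 47, 46, 46, 45, 45, 48, 47, 47, 46, 45, 45]  (not all equal)
t=5: [33, 34, 34, 35, 35, 36, 33, 33, 34, 35, 35, 36]  (not all equal)
t=6: [47, 47, 46, 46, 45, 45, 48, 47, 47, 46, 45, 45]  (not all equal)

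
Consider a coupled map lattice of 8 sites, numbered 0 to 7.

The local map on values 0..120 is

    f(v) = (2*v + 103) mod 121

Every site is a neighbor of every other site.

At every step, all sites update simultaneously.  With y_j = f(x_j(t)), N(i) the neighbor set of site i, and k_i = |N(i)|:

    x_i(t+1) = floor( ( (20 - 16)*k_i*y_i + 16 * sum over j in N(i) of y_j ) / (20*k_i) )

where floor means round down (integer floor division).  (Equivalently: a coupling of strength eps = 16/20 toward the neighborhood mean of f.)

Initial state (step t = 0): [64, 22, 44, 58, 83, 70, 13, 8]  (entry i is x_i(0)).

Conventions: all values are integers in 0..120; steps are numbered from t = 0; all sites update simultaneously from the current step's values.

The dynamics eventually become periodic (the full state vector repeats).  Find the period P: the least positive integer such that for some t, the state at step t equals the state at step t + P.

Simulating step by step:
t=0: [64, 22, 44, 58, 83, 70, 13, 8]
t=1: [61, 54, 58, 60, 54, 52, 53, 62]
t=2: [96, 95, 95, 96, 95, 94, 94, 96]
t=3: [51, 51, 51, 51, 51, 51, 51, 51]
t=4: [84, 84, 84, 84, 84, 84, 84, 84]
t=5: [29, 29, 29, 29, 29, 29, 29, 29]
t=6: [40, 40, 40, 40, 40, 40, 40, 40]
t=7: [62, 62, 62, 62, 62, 62, 62, 62]
t=8: [106, 106, 106, 106, 106, 106, 106, 106]
t=9: [73, 73, 73, 73, 73, 73, 73, 73]
t=10: [7, 7, 7, 7, 7, 7, 7, 7]
t=11: [117, 117, 117, 117, 117, 117, 117, 117]
t=12: [95, 95, 95, 95, 95, 95, 95, 95]
t=13: [51, 51, 51, 51, 51, 51, 51, 51]

Answer: 10
Key observation: The state at step 3, [51, 51, 51, 51, 51, 51, 51, 51], reappears at step 13 — and no state repeats earlier — so the cycle the system enters has period 10.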